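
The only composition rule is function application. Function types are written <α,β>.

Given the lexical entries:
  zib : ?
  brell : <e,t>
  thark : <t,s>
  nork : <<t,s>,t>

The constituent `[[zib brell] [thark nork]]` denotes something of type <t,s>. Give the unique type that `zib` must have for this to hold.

For [[zib brell] [thark nork]] to have type <t,s> with [thark nork] of type t, [zib brell] must be the function: [zib brell] : <t,<t,s>>.
For [zib brell] to have type <t,<t,s>> with brell of type <e,t>, zib must be the function: zib : <<e,t>,<t,<t,s>>>.

<<e,t>,<t,<t,s>>>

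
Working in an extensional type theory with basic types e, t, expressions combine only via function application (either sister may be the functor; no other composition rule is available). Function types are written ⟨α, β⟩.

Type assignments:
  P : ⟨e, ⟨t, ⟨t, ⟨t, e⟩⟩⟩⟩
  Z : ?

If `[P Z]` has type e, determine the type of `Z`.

⟨⟨e, ⟨t, ⟨t, ⟨t, e⟩⟩⟩⟩, e⟩

At [P Z] (required: e): P is ⟨e, ⟨t, ⟨t, ⟨t, e⟩⟩⟩⟩, which is not a function with range e; hence Z is the functor — type ⟨⟨e, ⟨t, ⟨t, ⟨t, e⟩⟩⟩⟩, e⟩.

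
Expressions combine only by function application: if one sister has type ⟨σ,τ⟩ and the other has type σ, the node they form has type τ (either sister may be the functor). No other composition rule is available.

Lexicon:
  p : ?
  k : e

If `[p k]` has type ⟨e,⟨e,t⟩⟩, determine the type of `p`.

[p k] must have type ⟨e,⟨e,t⟩⟩. The sister k has type e; that is not a function onto ⟨e,⟨e,t⟩⟩, so p must be the functor, of type ⟨e,⟨e,⟨e,t⟩⟩⟩.

⟨e,⟨e,⟨e,t⟩⟩⟩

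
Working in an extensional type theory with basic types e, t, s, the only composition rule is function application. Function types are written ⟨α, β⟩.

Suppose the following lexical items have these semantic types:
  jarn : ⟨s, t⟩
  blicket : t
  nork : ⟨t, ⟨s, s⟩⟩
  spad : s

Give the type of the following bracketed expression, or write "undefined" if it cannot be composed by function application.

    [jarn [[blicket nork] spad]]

[blicket nork]: nork is ⟨t, ⟨s, s⟩⟩, blicket is t; result ⟨s, s⟩.
[[blicket nork] spad]: [blicket nork] is ⟨s, s⟩, spad is s; result s.
[jarn [[blicket nork] spad]]: jarn is ⟨s, t⟩, [[blicket nork] spad] is s; result t.

t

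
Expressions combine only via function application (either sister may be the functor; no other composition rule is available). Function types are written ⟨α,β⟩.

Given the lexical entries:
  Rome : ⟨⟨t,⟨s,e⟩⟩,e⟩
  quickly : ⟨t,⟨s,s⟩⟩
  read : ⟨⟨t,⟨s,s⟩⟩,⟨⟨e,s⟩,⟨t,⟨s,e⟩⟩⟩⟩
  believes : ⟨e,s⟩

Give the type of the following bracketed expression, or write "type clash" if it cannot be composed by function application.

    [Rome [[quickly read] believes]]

e

[quickly read]: read is ⟨⟨t,⟨s,s⟩⟩,⟨⟨e,s⟩,⟨t,⟨s,e⟩⟩⟩⟩, quickly is ⟨t,⟨s,s⟩⟩; result ⟨⟨e,s⟩,⟨t,⟨s,e⟩⟩⟩.
[[quickly read] believes]: [quickly read] is ⟨⟨e,s⟩,⟨t,⟨s,e⟩⟩⟩, believes is ⟨e,s⟩; result ⟨t,⟨s,e⟩⟩.
[Rome [[quickly read] believes]]: Rome is ⟨⟨t,⟨s,e⟩⟩,e⟩, [[quickly read] believes] is ⟨t,⟨s,e⟩⟩; result e.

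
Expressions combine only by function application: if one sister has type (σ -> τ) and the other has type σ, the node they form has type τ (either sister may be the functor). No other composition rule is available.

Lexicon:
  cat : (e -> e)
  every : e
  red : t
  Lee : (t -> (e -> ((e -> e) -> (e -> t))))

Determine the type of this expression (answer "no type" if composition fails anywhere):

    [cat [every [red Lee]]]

(e -> t)

At [red Lee], Lee : (t -> (e -> ((e -> e) -> (e -> t)))) takes red : t, giving (e -> ((e -> e) -> (e -> t))).
At [every [red Lee]], [red Lee] : (e -> ((e -> e) -> (e -> t))) takes every : e, giving ((e -> e) -> (e -> t)).
At [cat [every [red Lee]]], [every [red Lee]] : ((e -> e) -> (e -> t)) takes cat : (e -> e), giving (e -> t).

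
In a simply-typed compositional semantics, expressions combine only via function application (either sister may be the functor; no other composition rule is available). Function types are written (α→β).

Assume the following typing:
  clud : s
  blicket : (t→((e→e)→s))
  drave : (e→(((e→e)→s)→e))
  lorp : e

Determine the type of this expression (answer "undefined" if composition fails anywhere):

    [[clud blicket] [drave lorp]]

[clud blicket]: s with (t→((e→e)→s)) — neither is a function whose domain matches the other; composition fails here.

undefined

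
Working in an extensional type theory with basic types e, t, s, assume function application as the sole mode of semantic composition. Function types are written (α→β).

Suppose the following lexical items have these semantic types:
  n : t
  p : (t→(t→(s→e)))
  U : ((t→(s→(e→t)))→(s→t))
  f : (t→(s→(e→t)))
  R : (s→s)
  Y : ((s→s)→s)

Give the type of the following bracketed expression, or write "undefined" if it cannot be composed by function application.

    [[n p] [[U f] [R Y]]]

(s→e)

At [n p], p : (t→(t→(s→e))) takes n : t, giving (t→(s→e)).
At [U f], U : ((t→(s→(e→t)))→(s→t)) takes f : (t→(s→(e→t))), giving (s→t).
At [R Y], Y : ((s→s)→s) takes R : (s→s), giving s.
At [[U f] [R Y]], [U f] : (s→t) takes [R Y] : s, giving t.
At [[n p] [[U f] [R Y]]], [n p] : (t→(s→e)) takes [[U f] [R Y]] : t, giving (s→e).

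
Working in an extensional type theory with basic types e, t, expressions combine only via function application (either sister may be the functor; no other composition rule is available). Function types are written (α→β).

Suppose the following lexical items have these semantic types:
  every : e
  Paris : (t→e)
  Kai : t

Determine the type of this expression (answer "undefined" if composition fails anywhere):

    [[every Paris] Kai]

[every Paris]: e with (t→e) — neither is a function whose domain matches the other; composition fails here.

undefined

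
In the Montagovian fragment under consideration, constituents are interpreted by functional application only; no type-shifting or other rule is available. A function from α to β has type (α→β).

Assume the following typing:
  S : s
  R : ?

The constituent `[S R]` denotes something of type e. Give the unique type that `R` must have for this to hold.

[S R] is required to be e. S : s cannot yield e as functor, so R : (s→e).

(s→e)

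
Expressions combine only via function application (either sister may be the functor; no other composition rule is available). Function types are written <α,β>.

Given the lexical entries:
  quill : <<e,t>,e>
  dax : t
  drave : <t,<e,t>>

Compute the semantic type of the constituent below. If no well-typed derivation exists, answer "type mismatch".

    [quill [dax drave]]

[dax drave] — drave of type <t,<e,t>> combines with dax of type t: type <e,t>.
[quill [dax drave]] — quill of type <<e,t>,e> combines with [dax drave] of type <e,t>: type e.

e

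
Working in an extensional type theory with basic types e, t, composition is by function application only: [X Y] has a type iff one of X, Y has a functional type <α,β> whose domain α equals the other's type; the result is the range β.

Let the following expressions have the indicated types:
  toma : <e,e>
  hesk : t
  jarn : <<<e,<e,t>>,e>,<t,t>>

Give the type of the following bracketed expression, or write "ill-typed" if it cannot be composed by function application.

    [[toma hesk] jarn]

ill-typed

[toma hesk]: <e,e> with t — neither is a function whose domain matches the other; composition fails here.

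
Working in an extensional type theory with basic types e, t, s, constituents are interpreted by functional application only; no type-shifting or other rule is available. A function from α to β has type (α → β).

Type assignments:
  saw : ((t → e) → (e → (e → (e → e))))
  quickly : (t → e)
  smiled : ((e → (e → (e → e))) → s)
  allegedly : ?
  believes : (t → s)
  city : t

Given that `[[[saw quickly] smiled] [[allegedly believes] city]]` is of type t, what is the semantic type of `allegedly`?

[[[saw quickly] smiled] [[allegedly believes] city]] is required to be t. [[saw quickly] smiled] : s cannot yield t as functor, so [[allegedly believes] city] : (s → t).
[[allegedly believes] city] is required to be (s → t). city : t cannot yield (s → t) as functor, so [allegedly believes] : (t → (s → t)).
[allegedly believes] is required to be (t → (s → t)). believes : (t → s) cannot yield (t → (s → t)) as functor, so allegedly : ((t → s) → (t → (s → t))).

((t → s) → (t → (s → t)))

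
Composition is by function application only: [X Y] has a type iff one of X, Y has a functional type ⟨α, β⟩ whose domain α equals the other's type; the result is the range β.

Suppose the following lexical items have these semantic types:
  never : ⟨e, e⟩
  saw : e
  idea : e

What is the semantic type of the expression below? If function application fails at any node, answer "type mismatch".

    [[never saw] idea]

[never saw]: never is ⟨e, e⟩, saw is e; result e.
[[never saw] idea]: e with e — neither is a function whose domain matches the other; composition fails here.

type mismatch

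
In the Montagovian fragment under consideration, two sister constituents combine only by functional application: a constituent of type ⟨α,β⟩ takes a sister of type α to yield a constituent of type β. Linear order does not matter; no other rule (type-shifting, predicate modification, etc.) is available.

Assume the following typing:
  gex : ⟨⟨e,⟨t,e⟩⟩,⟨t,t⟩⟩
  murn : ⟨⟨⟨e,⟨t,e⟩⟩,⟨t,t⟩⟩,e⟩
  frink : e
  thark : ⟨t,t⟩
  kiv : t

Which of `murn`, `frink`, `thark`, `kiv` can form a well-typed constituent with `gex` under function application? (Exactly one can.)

murn — combines: murn : ⟨⟨⟨e,⟨t,e⟩⟩,⟨t,t⟩⟩,e⟩ takes gex : ⟨⟨e,⟨t,e⟩⟩,⟨t,t⟩⟩ as argument, giving e.
frink : e — neither side's domain matches the other.
thark : ⟨t,t⟩ — neither side's domain matches the other.
kiv : t — neither side's domain matches the other.

murn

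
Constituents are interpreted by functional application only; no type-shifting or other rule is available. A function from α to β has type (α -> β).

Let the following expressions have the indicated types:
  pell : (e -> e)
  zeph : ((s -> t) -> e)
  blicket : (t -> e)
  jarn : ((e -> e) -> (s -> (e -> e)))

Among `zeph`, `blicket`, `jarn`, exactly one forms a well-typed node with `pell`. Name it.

zeph : ((s -> t) -> e) — no; pell wants e, and zeph wants (s -> t).
blicket : (t -> e) — no; pell wants e, and blicket wants t.
jarn — combines: jarn : ((e -> e) -> (s -> (e -> e))) takes pell : (e -> e) as argument, giving (s -> (e -> e)).

jarn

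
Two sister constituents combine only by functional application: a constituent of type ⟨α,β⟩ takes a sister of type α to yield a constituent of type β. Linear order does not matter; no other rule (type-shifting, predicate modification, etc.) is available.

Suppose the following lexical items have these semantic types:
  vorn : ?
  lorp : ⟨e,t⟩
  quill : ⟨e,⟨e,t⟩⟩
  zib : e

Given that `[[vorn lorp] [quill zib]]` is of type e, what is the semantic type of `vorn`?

At [[vorn lorp] [quill zib]] (required: e): [quill zib] is ⟨e,t⟩, which is not a function with range e; hence [vorn lorp] is the functor — type ⟨⟨e,t⟩,e⟩.
At [vorn lorp] (required: ⟨⟨e,t⟩,e⟩): lorp is ⟨e,t⟩, which is not a function with range ⟨⟨e,t⟩,e⟩; hence vorn is the functor — type ⟨⟨e,t⟩,⟨⟨e,t⟩,e⟩⟩.

⟨⟨e,t⟩,⟨⟨e,t⟩,e⟩⟩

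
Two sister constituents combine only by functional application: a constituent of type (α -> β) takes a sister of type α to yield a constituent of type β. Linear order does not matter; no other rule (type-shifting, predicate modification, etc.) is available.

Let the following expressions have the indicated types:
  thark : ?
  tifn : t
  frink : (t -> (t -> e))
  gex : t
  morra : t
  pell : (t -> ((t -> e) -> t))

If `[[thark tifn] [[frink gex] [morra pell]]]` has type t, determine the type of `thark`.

(t -> (t -> t))

For [[thark tifn] [[frink gex] [morra pell]]] to have type t with [[frink gex] [morra pell]] of type t, [thark tifn] must be the function: [thark tifn] : (t -> t).
For [thark tifn] to have type (t -> t) with tifn of type t, thark must be the function: thark : (t -> (t -> t)).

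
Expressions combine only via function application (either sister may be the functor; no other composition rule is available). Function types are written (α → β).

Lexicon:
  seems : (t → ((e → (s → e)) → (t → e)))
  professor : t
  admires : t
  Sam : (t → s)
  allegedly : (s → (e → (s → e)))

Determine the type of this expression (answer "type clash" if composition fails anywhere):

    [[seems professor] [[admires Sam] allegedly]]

[seems professor]: seems is (t → ((e → (s → e)) → (t → e))), professor is t; result ((e → (s → e)) → (t → e)).
[admires Sam]: Sam is (t → s), admires is t; result s.
[[admires Sam] allegedly]: allegedly is (s → (e → (s → e))), [admires Sam] is s; result (e → (s → e)).
[[seems professor] [[admires Sam] allegedly]]: [seems professor] is ((e → (s → e)) → (t → e)), [[admires Sam] allegedly] is (e → (s → e)); result (t → e).

(t → e)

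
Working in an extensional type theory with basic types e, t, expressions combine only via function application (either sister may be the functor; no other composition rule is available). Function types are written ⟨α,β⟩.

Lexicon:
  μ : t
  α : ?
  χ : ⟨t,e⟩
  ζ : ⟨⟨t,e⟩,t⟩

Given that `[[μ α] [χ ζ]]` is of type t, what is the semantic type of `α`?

For [[μ α] [χ ζ]] to have type t with [χ ζ] of type t, [μ α] must be the function: [μ α] : ⟨t,t⟩.
For [μ α] to have type ⟨t,t⟩ with μ of type t, α must be the function: α : ⟨t,⟨t,t⟩⟩.

⟨t,⟨t,t⟩⟩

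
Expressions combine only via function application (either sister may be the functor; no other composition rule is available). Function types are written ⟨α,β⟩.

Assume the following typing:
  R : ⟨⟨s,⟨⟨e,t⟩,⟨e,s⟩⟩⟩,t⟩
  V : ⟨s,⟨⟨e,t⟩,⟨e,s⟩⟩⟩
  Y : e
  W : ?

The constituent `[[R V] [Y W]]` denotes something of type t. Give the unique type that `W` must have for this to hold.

[[R V] [Y W]] is required to be t. [R V] : t cannot yield t as functor, so [Y W] : ⟨t,t⟩.
[Y W] is required to be ⟨t,t⟩. Y : e cannot yield ⟨t,t⟩ as functor, so W : ⟨e,⟨t,t⟩⟩.

⟨e,⟨t,t⟩⟩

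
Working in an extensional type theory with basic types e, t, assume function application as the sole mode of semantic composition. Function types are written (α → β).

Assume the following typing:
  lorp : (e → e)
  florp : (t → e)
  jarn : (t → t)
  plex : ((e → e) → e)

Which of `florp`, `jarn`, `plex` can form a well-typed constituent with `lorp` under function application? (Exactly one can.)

florp : (t → e) — lorp needs e; florp needs t; neither fits.
jarn : (t → t) — lorp needs e; jarn needs t; neither fits.
plex — combines: plex : ((e → e) → e) takes lorp : (e → e) as argument, giving e.

plex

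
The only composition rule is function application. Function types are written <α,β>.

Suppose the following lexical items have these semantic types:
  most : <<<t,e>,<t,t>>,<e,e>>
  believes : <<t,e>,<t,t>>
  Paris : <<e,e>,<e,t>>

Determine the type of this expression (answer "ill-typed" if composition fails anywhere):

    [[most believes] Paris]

[most believes]: functor most : <<<t,e>,<t,t>>,<e,e>>, argument believes : <<t,e>,<t,t>>; result <e,e>.
[[most believes] Paris]: functor Paris : <<e,e>,<e,t>>, argument [most believes] : <e,e>; result <e,t>.

<e,t>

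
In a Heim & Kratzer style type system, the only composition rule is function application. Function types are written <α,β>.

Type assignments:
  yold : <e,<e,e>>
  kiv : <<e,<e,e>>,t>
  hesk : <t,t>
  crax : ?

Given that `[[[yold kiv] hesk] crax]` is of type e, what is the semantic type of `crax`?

At [[[yold kiv] hesk] crax] (required: e): [[yold kiv] hesk] is t, which is not a function with range e; hence crax is the functor — type <t,e>.

<t,e>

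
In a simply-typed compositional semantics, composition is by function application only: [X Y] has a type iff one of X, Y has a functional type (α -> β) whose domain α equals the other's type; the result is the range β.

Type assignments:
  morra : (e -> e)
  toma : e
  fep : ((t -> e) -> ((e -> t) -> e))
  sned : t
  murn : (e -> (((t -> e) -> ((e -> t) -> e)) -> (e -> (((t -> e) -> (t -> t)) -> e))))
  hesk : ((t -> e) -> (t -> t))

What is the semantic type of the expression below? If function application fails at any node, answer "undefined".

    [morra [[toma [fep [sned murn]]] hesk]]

undefined

At [sned murn]: neither t nor (e -> (((t -> e) -> ((e -> t) -> e)) -> (e -> (((t -> e) -> (t -> t)) -> e)))) can take the other as argument; the node is ill-typed.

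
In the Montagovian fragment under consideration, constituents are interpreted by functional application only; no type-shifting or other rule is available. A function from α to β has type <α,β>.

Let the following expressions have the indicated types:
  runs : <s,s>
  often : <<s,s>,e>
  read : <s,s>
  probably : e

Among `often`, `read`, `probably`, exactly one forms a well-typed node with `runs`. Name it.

often

often — combines: often : <<s,s>,e> takes runs : <s,s> as argument, giving e.
read : <s,s> — runs needs s; read needs s; neither fits.
probably : e — runs needs s; probably needs nothing (atomic); neither fits.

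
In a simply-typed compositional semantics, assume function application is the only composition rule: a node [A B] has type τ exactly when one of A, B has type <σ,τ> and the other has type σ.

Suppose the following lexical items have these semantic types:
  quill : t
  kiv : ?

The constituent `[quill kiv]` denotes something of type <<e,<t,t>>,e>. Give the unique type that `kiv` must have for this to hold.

[quill kiv] must have type <<e,<t,t>>,e>. The sister quill has type t; that is not a function onto <<e,<t,t>>,e>, so kiv must be the functor, of type <t,<<e,<t,t>>,e>>.

<t,<<e,<t,t>>,e>>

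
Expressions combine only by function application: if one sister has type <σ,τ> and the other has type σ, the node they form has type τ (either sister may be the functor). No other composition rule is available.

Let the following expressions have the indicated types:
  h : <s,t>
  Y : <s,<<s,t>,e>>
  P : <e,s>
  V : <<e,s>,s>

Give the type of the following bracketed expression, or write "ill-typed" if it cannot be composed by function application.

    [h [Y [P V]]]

[P V] — V of type <<e,s>,s> combines with P of type <e,s>: type s.
[Y [P V]] — Y of type <s,<<s,t>,e>> combines with [P V] of type s: type <<s,t>,e>.
[h [Y [P V]]] — [Y [P V]] of type <<s,t>,e> combines with h of type <s,t>: type e.

e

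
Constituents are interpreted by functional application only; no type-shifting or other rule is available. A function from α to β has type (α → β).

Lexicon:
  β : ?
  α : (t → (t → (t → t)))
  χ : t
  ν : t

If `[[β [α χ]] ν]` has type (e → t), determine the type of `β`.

((t → (t → t)) → (t → (e → t)))

[[β [α χ]] ν] is required to be (e → t). ν : t cannot yield (e → t) as functor, so [β [α χ]] : (t → (e → t)).
[β [α χ]] is required to be (t → (e → t)). [α χ] : (t → (t → t)) cannot yield (t → (e → t)) as functor, so β : ((t → (t → t)) → (t → (e → t))).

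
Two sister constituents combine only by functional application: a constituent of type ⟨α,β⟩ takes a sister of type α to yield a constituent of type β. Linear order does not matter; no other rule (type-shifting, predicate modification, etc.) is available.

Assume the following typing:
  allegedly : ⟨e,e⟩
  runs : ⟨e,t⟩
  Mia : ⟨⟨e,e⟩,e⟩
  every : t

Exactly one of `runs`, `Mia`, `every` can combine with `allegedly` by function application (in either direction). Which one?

Mia

runs : ⟨e,t⟩ — neither side's domain matches the other.
Mia — combines: Mia : ⟨⟨e,e⟩,e⟩ takes allegedly : ⟨e,e⟩ as argument, giving e.
every : t — neither side's domain matches the other.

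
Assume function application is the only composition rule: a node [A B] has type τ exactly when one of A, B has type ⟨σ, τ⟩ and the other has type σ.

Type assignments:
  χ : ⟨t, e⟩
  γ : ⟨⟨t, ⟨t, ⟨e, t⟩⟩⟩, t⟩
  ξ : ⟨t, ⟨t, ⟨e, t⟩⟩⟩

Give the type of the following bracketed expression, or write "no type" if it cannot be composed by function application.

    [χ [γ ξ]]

[γ ξ]: γ is ⟨⟨t, ⟨t, ⟨e, t⟩⟩⟩, t⟩, ξ is ⟨t, ⟨t, ⟨e, t⟩⟩⟩; result t.
[χ [γ ξ]]: χ is ⟨t, e⟩, [γ ξ] is t; result e.

e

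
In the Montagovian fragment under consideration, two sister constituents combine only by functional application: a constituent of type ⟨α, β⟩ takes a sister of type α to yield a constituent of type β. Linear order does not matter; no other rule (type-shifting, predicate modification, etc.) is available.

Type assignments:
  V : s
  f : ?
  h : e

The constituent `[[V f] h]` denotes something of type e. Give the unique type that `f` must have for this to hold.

⟨s, ⟨e, e⟩⟩

For [[V f] h] to have type e with h of type e, [V f] must be the function: [V f] : ⟨e, e⟩.
For [V f] to have type ⟨e, e⟩ with V of type s, f must be the function: f : ⟨s, ⟨e, e⟩⟩.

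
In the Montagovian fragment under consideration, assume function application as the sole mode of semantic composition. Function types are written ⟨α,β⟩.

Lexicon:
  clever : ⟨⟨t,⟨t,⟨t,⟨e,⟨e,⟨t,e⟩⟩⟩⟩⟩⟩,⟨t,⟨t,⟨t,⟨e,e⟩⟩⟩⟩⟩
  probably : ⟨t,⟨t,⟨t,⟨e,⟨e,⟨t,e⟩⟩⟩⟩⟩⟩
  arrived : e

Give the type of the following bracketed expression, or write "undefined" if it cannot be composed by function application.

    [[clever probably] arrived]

undefined

[clever probably]: clever is ⟨⟨t,⟨t,⟨t,⟨e,⟨e,⟨t,e⟩⟩⟩⟩⟩⟩,⟨t,⟨t,⟨t,⟨e,e⟩⟩⟩⟩⟩, probably is ⟨t,⟨t,⟨t,⟨e,⟨e,⟨t,e⟩⟩⟩⟩⟩⟩; result ⟨t,⟨t,⟨t,⟨e,e⟩⟩⟩⟩.
[[clever probably] arrived]: ⟨t,⟨t,⟨t,⟨e,e⟩⟩⟩⟩ with e — neither is a function whose domain matches the other; composition fails here.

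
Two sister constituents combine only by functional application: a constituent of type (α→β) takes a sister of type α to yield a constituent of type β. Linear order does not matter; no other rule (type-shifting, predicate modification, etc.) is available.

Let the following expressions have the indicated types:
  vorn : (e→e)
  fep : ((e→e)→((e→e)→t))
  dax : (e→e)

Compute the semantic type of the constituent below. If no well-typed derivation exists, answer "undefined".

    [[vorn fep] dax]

[vorn fep]: ((e→e)→((e→e)→t)) applied to (e→e) yields ((e→e)→t).
[[vorn fep] dax]: ((e→e)→t) applied to (e→e) yields t.

t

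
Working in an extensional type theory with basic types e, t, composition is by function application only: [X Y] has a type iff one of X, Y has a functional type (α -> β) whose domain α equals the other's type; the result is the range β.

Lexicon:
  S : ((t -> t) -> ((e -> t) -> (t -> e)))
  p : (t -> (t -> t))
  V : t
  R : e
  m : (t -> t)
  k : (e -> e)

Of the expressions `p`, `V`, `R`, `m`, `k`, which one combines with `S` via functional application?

p : (t -> (t -> t)) — neither side's domain matches the other.
V : t — neither side's domain matches the other.
R : e — neither side's domain matches the other.
m — combines: S : ((t -> t) -> ((e -> t) -> (t -> e))) takes m : (t -> t) as argument, giving ((e -> t) -> (t -> e)).
k : (e -> e) — neither side's domain matches the other.

m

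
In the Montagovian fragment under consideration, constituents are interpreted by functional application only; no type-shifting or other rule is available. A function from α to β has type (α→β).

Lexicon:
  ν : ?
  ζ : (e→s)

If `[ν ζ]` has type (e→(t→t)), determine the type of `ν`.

((e→s)→(e→(t→t)))

[ν ζ] must have type (e→(t→t)). The sister ζ has type (e→s); that is not a function onto (e→(t→t)), so ν must be the functor, of type ((e→s)→(e→(t→t))).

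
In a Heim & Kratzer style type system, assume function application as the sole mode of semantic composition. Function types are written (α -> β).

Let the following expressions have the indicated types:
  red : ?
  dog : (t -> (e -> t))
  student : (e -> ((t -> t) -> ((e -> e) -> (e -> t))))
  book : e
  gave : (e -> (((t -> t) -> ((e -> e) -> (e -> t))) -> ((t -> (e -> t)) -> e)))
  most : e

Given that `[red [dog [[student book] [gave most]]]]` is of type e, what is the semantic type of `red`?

At [red [dog [[student book] [gave most]]]] (required: e): [dog [[student book] [gave most]]] is e, which is not a function with range e; hence red is the functor — type (e -> e).

(e -> e)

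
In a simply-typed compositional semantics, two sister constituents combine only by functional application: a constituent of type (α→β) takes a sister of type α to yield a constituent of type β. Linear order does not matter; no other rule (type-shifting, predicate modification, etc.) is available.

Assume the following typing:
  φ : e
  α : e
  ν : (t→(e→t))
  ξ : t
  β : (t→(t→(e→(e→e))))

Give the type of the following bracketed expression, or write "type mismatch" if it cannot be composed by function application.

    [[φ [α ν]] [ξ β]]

[α ν]: e with (t→(e→t)) — neither is a function whose domain matches the other; composition fails here.

type mismatch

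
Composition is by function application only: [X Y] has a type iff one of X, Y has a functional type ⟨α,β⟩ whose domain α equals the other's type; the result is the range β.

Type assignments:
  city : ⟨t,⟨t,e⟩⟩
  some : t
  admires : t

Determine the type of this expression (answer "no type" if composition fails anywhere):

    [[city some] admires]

[city some] — city of type ⟨t,⟨t,e⟩⟩ combines with some of type t: type ⟨t,e⟩.
[[city some] admires] — [city some] of type ⟨t,e⟩ combines with admires of type t: type e.

e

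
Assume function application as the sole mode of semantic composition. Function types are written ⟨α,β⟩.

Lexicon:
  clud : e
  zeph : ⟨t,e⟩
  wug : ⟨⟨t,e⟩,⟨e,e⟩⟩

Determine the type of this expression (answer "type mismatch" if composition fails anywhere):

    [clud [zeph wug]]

e

[zeph wug]: ⟨⟨t,e⟩,⟨e,e⟩⟩ applied to ⟨t,e⟩ yields ⟨e,e⟩.
[clud [zeph wug]]: ⟨e,e⟩ applied to e yields e.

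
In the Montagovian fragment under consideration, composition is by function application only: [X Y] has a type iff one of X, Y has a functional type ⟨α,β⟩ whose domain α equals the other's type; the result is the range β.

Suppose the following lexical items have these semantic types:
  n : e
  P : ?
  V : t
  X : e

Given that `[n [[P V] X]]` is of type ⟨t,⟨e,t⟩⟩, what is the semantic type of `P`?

[n [[P V] X]] must have type ⟨t,⟨e,t⟩⟩. The sister n has type e; that is not a function onto ⟨t,⟨e,t⟩⟩, so [[P V] X] must be the functor, of type ⟨e,⟨t,⟨e,t⟩⟩⟩.
[[P V] X] must have type ⟨e,⟨t,⟨e,t⟩⟩⟩. The sister X has type e; that is not a function onto ⟨e,⟨t,⟨e,t⟩⟩⟩, so [P V] must be the functor, of type ⟨e,⟨e,⟨t,⟨e,t⟩⟩⟩⟩.
[P V] must have type ⟨e,⟨e,⟨t,⟨e,t⟩⟩⟩⟩. The sister V has type t; that is not a function onto ⟨e,⟨e,⟨t,⟨e,t⟩⟩⟩⟩, so P must be the functor, of type ⟨t,⟨e,⟨e,⟨t,⟨e,t⟩⟩⟩⟩⟩.

⟨t,⟨e,⟨e,⟨t,⟨e,t⟩⟩⟩⟩⟩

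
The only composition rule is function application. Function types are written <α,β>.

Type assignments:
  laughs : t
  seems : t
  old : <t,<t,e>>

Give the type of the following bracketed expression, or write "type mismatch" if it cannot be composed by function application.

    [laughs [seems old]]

e

[seems old]: <t,<t,e>> applied to t yields <t,e>.
[laughs [seems old]]: <t,e> applied to t yields e.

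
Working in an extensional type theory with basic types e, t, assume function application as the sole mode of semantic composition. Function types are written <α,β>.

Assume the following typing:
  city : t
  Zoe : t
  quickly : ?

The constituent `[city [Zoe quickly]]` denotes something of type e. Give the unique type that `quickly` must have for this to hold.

[city [Zoe quickly]] is required to be e. city : t cannot yield e as functor, so [Zoe quickly] : <t,e>.
[Zoe quickly] is required to be <t,e>. Zoe : t cannot yield <t,e> as functor, so quickly : <t,<t,e>>.

<t,<t,e>>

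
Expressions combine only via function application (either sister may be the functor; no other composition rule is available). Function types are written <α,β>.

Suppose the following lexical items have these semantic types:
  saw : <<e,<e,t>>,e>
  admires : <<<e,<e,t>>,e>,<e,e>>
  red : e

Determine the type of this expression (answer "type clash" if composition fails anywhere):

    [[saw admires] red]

e

[saw admires]: admires is <<<e,<e,t>>,e>,<e,e>>, saw is <<e,<e,t>>,e>; result <e,e>.
[[saw admires] red]: [saw admires] is <e,e>, red is e; result e.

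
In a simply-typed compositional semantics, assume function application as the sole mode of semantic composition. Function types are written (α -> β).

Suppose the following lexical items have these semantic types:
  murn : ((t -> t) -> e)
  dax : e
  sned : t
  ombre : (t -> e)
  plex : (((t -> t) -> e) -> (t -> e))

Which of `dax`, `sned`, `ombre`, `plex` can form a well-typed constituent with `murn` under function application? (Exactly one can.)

plex

dax : e — murn needs (t -> t); dax needs nothing (atomic); neither fits.
sned : t — murn needs (t -> t); sned needs nothing (atomic); neither fits.
ombre : (t -> e) — murn needs (t -> t); ombre needs t; neither fits.
plex — combines: plex : (((t -> t) -> e) -> (t -> e)) takes murn : ((t -> t) -> e) as argument, giving (t -> e).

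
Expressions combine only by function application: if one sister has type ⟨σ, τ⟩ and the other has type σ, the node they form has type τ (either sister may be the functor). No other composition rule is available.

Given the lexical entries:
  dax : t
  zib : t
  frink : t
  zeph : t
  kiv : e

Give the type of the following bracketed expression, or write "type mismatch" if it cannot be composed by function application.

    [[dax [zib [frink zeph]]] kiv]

type mismatch

[frink zeph]: t with t — neither is a function whose domain matches the other; composition fails here.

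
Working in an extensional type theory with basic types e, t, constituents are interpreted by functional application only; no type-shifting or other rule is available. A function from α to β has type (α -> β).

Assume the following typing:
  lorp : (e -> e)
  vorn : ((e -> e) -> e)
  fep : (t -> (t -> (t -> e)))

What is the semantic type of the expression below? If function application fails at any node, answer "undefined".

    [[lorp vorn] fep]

undefined

[lorp vorn]: vorn is ((e -> e) -> e), lorp is (e -> e); result e.
At [[lorp vorn] fep]: neither e nor (t -> (t -> (t -> e))) can take the other as argument; the node is ill-typed.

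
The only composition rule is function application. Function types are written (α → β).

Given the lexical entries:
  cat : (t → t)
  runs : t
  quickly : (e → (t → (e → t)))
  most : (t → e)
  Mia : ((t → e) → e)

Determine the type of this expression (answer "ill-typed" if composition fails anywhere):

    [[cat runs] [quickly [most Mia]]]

[cat runs]: cat is (t → t), runs is t; result t.
[most Mia]: Mia is ((t → e) → e), most is (t → e); result e.
[quickly [most Mia]]: quickly is (e → (t → (e → t))), [most Mia] is e; result (t → (e → t)).
[[cat runs] [quickly [most Mia]]]: [quickly [most Mia]] is (t → (e → t)), [cat runs] is t; result (e → t).

(e → t)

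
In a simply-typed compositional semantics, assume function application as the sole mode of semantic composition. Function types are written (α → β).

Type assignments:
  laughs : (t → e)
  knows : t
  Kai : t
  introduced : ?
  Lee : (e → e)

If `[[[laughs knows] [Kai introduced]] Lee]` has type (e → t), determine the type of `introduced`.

[[[laughs knows] [Kai introduced]] Lee] is required to be (e → t). Lee : (e → e) cannot yield (e → t) as functor, so [[laughs knows] [Kai introduced]] : ((e → e) → (e → t)).
[[laughs knows] [Kai introduced]] is required to be ((e → e) → (e → t)). [laughs knows] : e cannot yield ((e → e) → (e → t)) as functor, so [Kai introduced] : (e → ((e → e) → (e → t))).
[Kai introduced] is required to be (e → ((e → e) → (e → t))). Kai : t cannot yield (e → ((e → e) → (e → t))) as functor, so introduced : (t → (e → ((e → e) → (e → t)))).

(t → (e → ((e → e) → (e → t))))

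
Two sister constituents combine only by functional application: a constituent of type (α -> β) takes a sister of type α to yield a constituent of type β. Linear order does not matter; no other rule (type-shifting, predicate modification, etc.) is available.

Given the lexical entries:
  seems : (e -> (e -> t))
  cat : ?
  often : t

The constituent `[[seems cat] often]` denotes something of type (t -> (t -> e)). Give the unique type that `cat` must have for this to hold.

((e -> (e -> t)) -> (t -> (t -> (t -> e))))

[[seems cat] often] is required to be (t -> (t -> e)). often : t cannot yield (t -> (t -> e)) as functor, so [seems cat] : (t -> (t -> (t -> e))).
[seems cat] is required to be (t -> (t -> (t -> e))). seems : (e -> (e -> t)) cannot yield (t -> (t -> (t -> e))) as functor, so cat : ((e -> (e -> t)) -> (t -> (t -> (t -> e)))).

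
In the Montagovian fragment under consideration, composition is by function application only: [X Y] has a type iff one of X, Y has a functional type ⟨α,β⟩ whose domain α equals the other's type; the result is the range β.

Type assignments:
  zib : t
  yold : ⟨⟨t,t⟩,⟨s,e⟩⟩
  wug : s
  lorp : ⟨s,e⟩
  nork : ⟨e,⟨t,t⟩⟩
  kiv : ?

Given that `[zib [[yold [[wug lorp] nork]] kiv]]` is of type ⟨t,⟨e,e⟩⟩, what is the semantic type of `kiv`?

[zib [[yold [[wug lorp] nork]] kiv]] is required to be ⟨t,⟨e,e⟩⟩. zib : t cannot yield ⟨t,⟨e,e⟩⟩ as functor, so [[yold [[wug lorp] nork]] kiv] : ⟨t,⟨t,⟨e,e⟩⟩⟩.
[[yold [[wug lorp] nork]] kiv] is required to be ⟨t,⟨t,⟨e,e⟩⟩⟩. [yold [[wug lorp] nork]] : ⟨s,e⟩ cannot yield ⟨t,⟨t,⟨e,e⟩⟩⟩ as functor, so kiv : ⟨⟨s,e⟩,⟨t,⟨t,⟨e,e⟩⟩⟩⟩.

⟨⟨s,e⟩,⟨t,⟨t,⟨e,e⟩⟩⟩⟩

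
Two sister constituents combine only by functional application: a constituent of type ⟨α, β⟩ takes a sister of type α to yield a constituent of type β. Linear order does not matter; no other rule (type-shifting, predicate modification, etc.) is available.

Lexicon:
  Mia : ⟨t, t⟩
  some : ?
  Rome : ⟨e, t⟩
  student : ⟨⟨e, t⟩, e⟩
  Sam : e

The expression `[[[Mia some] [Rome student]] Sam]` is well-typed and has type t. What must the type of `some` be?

[[[Mia some] [Rome student]] Sam] is required to be t. Sam : e cannot yield t as functor, so [[Mia some] [Rome student]] : ⟨e, t⟩.
[[Mia some] [Rome student]] is required to be ⟨e, t⟩. [Rome student] : e cannot yield ⟨e, t⟩ as functor, so [Mia some] : ⟨e, ⟨e, t⟩⟩.
[Mia some] is required to be ⟨e, ⟨e, t⟩⟩. Mia : ⟨t, t⟩ cannot yield ⟨e, ⟨e, t⟩⟩ as functor, so some : ⟨⟨t, t⟩, ⟨e, ⟨e, t⟩⟩⟩.

⟨⟨t, t⟩, ⟨e, ⟨e, t⟩⟩⟩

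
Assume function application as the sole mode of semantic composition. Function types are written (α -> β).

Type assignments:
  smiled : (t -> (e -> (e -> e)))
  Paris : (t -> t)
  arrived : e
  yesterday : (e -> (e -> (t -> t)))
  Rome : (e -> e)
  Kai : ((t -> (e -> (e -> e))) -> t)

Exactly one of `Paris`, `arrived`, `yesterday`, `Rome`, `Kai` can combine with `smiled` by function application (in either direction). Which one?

Paris : (t -> t) — smiled needs t; Paris needs t; neither fits.
arrived : e — smiled needs t; arrived needs nothing (atomic); neither fits.
yesterday : (e -> (e -> (t -> t))) — smiled needs t; yesterday needs e; neither fits.
Rome : (e -> e) — smiled needs t; Rome needs e; neither fits.
Kai — combines: Kai : ((t -> (e -> (e -> e))) -> t) takes smiled : (t -> (e -> (e -> e))) as argument, giving t.

Kai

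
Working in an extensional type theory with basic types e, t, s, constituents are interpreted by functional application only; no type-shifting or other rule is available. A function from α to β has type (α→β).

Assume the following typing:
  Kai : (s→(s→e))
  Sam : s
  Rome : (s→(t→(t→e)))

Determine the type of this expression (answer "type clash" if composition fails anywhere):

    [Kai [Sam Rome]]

type clash

At [Sam Rome], Rome : (s→(t→(t→e))) takes Sam : s, giving (t→(t→e)).
[Kai [Sam Rome]]: (s→(s→e)) with (t→(t→e)) — neither is a function whose domain matches the other; composition fails here.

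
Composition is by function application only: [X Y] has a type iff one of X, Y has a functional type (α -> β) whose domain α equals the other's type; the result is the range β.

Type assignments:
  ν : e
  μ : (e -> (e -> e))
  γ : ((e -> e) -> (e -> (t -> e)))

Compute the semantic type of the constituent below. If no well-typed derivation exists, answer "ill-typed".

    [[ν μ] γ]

(e -> (t -> e))

[ν μ]: functor μ : (e -> (e -> e)), argument ν : e; result (e -> e).
[[ν μ] γ]: functor γ : ((e -> e) -> (e -> (t -> e))), argument [ν μ] : (e -> e); result (e -> (t -> e)).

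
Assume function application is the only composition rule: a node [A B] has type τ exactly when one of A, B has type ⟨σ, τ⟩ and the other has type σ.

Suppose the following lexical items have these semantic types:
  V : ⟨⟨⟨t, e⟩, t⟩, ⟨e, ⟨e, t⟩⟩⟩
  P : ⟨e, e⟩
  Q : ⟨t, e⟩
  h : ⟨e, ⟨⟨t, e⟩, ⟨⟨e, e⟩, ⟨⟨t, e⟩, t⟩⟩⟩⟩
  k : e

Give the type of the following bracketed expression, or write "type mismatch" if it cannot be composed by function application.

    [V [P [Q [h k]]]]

⟨e, ⟨e, t⟩⟩

[h k] — h of type ⟨e, ⟨⟨t, e⟩, ⟨⟨e, e⟩, ⟨⟨t, e⟩, t⟩⟩⟩⟩ combines with k of type e: type ⟨⟨t, e⟩, ⟨⟨e, e⟩, ⟨⟨t, e⟩, t⟩⟩⟩.
[Q [h k]] — [h k] of type ⟨⟨t, e⟩, ⟨⟨e, e⟩, ⟨⟨t, e⟩, t⟩⟩⟩ combines with Q of type ⟨t, e⟩: type ⟨⟨e, e⟩, ⟨⟨t, e⟩, t⟩⟩.
[P [Q [h k]]] — [Q [h k]] of type ⟨⟨e, e⟩, ⟨⟨t, e⟩, t⟩⟩ combines with P of type ⟨e, e⟩: type ⟨⟨t, e⟩, t⟩.
[V [P [Q [h k]]]] — V of type ⟨⟨⟨t, e⟩, t⟩, ⟨e, ⟨e, t⟩⟩⟩ combines with [P [Q [h k]]] of type ⟨⟨t, e⟩, t⟩: type ⟨e, ⟨e, t⟩⟩.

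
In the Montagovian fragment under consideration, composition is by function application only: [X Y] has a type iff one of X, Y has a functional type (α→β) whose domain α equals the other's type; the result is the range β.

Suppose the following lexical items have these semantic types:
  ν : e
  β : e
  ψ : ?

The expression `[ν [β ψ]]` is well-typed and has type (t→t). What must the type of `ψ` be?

[ν [β ψ]] must have type (t→t). The sister ν has type e; that is not a function onto (t→t), so [β ψ] must be the functor, of type (e→(t→t)).
[β ψ] must have type (e→(t→t)). The sister β has type e; that is not a function onto (e→(t→t)), so ψ must be the functor, of type (e→(e→(t→t))).

(e→(e→(t→t)))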